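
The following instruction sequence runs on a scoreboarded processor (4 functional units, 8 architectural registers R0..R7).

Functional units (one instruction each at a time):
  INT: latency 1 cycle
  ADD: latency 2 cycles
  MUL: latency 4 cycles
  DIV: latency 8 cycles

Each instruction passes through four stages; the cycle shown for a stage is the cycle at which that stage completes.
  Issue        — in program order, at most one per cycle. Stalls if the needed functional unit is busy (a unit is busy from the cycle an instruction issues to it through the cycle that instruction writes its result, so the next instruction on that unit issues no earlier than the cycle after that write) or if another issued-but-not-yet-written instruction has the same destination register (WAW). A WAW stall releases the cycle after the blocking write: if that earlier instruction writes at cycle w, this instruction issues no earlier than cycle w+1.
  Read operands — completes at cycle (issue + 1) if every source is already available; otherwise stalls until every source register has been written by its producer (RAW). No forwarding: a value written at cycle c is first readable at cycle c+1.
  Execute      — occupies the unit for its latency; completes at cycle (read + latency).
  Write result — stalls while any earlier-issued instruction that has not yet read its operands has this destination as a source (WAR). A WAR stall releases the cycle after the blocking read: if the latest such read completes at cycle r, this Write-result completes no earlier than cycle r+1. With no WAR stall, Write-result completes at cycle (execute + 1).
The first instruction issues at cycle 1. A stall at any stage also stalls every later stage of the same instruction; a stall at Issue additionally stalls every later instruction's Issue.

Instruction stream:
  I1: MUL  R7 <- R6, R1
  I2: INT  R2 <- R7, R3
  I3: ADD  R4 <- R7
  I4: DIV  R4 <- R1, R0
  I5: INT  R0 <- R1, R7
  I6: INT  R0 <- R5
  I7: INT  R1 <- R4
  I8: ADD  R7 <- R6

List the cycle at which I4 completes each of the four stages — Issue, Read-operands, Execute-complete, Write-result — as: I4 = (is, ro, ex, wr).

I1 -> (1, 2, 6, 7)
I2 -> (2, 8, 9, 10)  // RAW R7: wait I1 write@7
I3 -> (3, 8, 10, 11)  // RAW R7: wait I1 write@7
I4 -> (12, 13, 21, 22)  // WAW R4: wait I3 write@11
I5 -> (13, 14, 15, 16)
I6 -> (17, 18, 19, 20)  // struct: INT busy until I5 writes@16
I7 -> (21, 23, 24, 25)  // struct: INT busy until I6 writes@20, RAW R4: wait I4 write@22
I8 -> (22, 23, 25, 26)

I4 = (12, 13, 21, 22)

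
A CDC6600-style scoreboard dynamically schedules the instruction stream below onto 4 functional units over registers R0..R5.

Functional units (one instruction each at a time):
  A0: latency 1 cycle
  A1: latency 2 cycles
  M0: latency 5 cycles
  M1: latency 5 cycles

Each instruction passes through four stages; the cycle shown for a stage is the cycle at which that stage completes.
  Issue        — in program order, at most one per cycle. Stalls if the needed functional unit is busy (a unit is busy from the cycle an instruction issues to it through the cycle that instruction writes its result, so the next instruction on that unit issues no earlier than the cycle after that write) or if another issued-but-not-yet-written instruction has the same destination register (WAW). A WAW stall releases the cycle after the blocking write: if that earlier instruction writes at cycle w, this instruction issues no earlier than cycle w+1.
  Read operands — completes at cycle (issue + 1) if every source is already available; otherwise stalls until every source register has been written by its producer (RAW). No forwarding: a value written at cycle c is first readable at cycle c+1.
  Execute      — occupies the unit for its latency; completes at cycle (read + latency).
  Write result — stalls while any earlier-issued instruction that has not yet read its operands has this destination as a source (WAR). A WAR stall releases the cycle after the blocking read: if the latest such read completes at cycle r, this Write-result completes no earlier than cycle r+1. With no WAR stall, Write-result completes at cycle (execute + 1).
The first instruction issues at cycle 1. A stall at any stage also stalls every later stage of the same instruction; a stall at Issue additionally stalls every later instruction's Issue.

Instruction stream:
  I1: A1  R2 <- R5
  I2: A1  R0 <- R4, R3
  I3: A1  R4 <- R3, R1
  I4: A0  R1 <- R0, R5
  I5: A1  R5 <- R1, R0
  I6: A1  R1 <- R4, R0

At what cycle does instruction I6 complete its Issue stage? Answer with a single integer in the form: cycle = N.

I1  is:1  ro:2  ex:4  wr:5
I2  is:6  ro:7  ex:9  wr:10  — struct: A1 busy until I1 writes@5
I3  is:11  ro:12  ex:14  wr:15  — struct: A1 busy until I2 writes@10
I4  is:12  ro:13  ex:14  wr:15
I5  is:16  ro:17  ex:19  wr:20  — struct: A1 busy until I3 writes@15
I6  is:21  ro:22  ex:24  wr:25  — struct: A1 busy until I5 writes@20

cycle = 21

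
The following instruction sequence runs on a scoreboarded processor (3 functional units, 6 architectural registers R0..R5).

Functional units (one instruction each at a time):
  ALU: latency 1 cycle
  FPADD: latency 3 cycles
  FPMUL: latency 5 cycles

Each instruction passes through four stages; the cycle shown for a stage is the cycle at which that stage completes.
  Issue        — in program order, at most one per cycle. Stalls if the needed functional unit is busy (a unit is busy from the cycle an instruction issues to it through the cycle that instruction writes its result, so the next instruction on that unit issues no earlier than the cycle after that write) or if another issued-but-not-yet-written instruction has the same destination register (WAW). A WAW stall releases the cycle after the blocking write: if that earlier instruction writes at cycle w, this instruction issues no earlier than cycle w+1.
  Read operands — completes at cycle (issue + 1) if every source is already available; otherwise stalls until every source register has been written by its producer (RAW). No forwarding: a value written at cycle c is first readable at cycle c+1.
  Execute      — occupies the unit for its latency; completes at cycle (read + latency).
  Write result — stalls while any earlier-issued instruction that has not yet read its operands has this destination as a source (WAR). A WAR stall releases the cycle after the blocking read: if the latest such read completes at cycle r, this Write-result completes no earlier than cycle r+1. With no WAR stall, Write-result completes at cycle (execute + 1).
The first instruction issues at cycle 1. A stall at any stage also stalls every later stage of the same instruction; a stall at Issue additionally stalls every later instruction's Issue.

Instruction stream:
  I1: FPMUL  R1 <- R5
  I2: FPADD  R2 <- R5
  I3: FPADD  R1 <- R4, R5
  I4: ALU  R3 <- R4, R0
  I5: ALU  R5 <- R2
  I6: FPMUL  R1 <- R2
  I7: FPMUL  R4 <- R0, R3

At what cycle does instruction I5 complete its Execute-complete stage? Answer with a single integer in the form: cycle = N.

[1] issue I1 (FPMUL)
[2] I1 read-ops · issue I2 (FPADD)
[3] I2 read-ops
[6] I2 finished on FPADD
[7] I1 finished on FPMUL · I2→R2
[8] I1→R1
[9] issue I3 (FPADD)
[10] I3 read-ops · issue I4 (ALU)
[11] I4 read-ops
[12] I4 finished on ALU
[13] I3 finished on FPADD · I4→R3
[14] I3→R1 · issue I5 (ALU)
[15] I5 read-ops · issue I6 (FPMUL)
[16] I5 finished on ALU · I6 read-ops
[17] I5→R5
[21] I6 finished on FPMUL
[22] I6→R1
[23] issue I7 (FPMUL)
[24] I7 read-ops
[29] I7 finished on FPMUL
[30] I7→R4

cycle = 16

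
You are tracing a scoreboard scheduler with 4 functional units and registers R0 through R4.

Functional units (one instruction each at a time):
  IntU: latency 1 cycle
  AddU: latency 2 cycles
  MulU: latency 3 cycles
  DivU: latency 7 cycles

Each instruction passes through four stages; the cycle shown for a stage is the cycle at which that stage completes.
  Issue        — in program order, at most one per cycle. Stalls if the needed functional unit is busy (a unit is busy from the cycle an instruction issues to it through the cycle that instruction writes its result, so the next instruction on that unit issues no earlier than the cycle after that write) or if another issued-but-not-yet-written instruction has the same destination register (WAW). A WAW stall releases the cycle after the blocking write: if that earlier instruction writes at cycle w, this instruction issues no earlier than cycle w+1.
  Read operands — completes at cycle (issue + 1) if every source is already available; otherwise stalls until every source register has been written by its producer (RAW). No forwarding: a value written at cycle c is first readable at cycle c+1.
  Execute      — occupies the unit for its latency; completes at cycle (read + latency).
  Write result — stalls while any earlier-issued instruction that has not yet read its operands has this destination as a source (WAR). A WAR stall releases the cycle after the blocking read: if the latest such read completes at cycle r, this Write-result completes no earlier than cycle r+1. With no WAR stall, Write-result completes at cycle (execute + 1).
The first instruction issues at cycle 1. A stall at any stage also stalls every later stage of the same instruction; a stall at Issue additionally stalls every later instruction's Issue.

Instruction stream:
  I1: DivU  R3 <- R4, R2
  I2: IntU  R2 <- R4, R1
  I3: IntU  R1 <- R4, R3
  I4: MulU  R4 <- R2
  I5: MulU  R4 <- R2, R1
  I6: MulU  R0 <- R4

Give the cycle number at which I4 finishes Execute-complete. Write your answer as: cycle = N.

cycle = 11

t=1  I1 dispatched to DivU
t=2  I1 operands ready | I2 dispatched to IntU
t=3  I2 operands ready
t=4  I2 complete
t=5  R2←I2
t=6  I3 dispatched to IntU
t=7  I4 dispatched to MulU
t=8  I4 operands ready
t=9  I1 complete
t=10  R3←I1
t=11  I3 operands ready | I4 complete
t=12  I3 complete | R4←I4
t=13  R1←I3 | I5 dispatched to MulU
t=14  I5 operands ready
t=17  I5 complete
t=18  R4←I5
t=19  I6 dispatched to MulU
t=20  I6 operands ready
t=23  I6 complete
t=24  R0←I6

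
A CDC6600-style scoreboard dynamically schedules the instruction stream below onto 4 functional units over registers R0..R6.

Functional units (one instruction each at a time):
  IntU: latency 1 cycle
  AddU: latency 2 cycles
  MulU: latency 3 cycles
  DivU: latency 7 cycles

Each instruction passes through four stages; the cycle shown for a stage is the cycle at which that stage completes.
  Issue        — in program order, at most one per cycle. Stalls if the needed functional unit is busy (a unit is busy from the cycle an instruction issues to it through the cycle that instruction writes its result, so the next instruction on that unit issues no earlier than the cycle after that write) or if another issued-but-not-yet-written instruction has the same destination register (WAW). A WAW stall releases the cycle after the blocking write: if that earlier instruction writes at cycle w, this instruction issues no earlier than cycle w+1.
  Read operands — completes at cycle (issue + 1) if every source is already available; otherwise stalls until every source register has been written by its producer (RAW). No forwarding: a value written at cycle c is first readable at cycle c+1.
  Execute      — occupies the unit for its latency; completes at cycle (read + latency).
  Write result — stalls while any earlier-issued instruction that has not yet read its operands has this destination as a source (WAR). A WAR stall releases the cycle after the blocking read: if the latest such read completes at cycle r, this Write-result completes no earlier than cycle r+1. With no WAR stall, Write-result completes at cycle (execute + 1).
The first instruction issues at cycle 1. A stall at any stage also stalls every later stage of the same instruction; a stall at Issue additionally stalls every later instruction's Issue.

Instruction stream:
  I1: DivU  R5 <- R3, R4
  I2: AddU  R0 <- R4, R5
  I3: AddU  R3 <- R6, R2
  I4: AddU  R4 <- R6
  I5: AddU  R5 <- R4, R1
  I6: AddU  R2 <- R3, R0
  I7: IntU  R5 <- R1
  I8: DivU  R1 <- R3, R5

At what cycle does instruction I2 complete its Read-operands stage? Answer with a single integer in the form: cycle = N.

[I1] 1/2/9/10
[I2] 2/11/13/14  (RAW R5: wait I1 write@10)
[I3] 15/16/18/19  (struct: AddU busy until I2 writes@14)
[I4] 20/21/23/24  (struct: AddU busy until I3 writes@19)
[I5] 25/26/28/29  (struct: AddU busy until I4 writes@24)
[I6] 30/31/33/34  (struct: AddU busy until I5 writes@29)
[I7] 31/32/33/34
[I8] 32/35/42/43  (RAW R5: wait I7 write@34)

cycle = 11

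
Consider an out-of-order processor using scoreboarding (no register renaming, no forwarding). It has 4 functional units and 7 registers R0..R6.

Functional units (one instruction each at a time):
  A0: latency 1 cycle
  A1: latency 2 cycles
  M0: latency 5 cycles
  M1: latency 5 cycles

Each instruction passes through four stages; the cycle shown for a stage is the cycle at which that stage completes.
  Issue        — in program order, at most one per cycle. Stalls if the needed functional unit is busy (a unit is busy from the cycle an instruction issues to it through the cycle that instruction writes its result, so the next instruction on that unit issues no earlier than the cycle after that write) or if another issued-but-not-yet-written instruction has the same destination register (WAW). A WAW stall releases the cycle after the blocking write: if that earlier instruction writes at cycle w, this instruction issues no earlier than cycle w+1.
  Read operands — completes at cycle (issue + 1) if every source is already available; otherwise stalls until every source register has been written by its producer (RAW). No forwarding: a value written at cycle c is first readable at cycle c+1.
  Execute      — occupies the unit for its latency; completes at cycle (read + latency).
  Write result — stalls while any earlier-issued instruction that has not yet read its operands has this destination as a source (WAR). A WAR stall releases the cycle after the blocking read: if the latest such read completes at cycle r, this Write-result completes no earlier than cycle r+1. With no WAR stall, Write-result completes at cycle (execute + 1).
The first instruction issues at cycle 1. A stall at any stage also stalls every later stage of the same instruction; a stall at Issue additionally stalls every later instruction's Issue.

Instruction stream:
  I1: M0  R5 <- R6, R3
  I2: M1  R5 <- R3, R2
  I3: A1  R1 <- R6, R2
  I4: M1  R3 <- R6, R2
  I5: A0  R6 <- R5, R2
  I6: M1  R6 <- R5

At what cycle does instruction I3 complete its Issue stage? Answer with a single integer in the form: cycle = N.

[I1] 1/2/7/8
[I2] 9/10/15/16  (WAW R5: wait I1 write@8)
[I3] 10/11/13/14
[I4] 17/18/23/24  (struct: M1 busy until I2 writes@16)
[I5] 18/19/20/21
[I6] 25/26/31/32  (struct: M1 busy until I4 writes@24)

cycle = 10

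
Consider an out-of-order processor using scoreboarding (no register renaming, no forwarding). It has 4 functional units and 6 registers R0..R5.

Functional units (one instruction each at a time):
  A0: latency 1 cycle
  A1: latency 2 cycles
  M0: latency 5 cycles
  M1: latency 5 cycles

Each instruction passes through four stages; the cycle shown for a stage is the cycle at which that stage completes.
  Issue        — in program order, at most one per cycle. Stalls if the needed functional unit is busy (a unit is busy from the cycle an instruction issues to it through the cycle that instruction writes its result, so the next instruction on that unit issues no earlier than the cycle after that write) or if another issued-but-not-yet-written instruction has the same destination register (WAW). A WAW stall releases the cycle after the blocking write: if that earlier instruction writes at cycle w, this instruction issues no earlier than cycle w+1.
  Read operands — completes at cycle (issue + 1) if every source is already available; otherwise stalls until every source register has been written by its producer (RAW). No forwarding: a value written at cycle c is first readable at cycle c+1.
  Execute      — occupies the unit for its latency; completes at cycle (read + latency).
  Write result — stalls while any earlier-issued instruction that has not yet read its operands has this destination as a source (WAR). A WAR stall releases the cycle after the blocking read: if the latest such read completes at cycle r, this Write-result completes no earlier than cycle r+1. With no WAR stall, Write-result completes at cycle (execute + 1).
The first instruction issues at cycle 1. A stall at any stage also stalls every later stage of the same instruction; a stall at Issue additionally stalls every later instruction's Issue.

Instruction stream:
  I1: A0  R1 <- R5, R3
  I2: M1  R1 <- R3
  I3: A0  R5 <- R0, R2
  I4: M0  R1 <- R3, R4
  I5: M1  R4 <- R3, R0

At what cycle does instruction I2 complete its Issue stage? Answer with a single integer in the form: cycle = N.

[1] I1 issues→A0
[2] I1 reads
[3] I1 exec-done
[4] I1 writes R1
[5] I2 issues→M1
[6] I2 reads · I3 issues→A0
[7] I3 reads
[8] I3 exec-done
[9] I3 writes R5
[11] I2 exec-done
[12] I2 writes R1
[13] I4 issues→M0
[14] I4 reads · I5 issues→M1
[15] I5 reads
[19] I4 exec-done
[20] I4 writes R1 · I5 exec-done
[21] I5 writes R4

cycle = 5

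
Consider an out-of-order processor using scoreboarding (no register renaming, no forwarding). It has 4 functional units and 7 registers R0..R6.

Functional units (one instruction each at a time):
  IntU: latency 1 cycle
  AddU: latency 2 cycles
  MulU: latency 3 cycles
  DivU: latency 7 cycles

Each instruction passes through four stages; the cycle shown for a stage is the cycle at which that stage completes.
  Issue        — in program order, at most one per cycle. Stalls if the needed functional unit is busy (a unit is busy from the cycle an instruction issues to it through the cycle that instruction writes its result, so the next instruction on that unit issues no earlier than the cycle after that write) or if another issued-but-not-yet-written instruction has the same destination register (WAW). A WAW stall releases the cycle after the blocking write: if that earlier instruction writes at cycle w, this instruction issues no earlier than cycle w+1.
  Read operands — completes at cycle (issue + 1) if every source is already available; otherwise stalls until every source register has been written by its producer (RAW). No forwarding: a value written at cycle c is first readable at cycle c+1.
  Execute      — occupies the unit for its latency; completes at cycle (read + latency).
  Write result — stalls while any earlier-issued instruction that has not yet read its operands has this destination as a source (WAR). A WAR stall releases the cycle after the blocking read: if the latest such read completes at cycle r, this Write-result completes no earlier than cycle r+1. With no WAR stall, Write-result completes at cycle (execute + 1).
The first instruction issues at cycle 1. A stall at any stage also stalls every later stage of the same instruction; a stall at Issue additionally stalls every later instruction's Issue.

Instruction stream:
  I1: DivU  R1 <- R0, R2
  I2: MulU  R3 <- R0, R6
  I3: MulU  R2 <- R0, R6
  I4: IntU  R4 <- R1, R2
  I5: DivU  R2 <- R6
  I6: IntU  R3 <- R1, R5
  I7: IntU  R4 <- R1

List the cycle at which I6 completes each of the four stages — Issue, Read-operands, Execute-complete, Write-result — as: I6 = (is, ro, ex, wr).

I6 = (17, 18, 19, 20)

I1 -> (1, 2, 9, 10)
I2 -> (2, 3, 6, 7)
I3 -> (8, 9, 12, 13)  // struct: MulU busy until I2 writes@7
I4 -> (9, 14, 15, 16)  // RAW R2: wait I3 write@13
I5 -> (14, 15, 22, 23)  // WAW R2: wait I3 write@13
I6 -> (17, 18, 19, 20)  // struct: IntU busy until I4 writes@16
I7 -> (21, 22, 23, 24)  // struct: IntU busy until I6 writes@20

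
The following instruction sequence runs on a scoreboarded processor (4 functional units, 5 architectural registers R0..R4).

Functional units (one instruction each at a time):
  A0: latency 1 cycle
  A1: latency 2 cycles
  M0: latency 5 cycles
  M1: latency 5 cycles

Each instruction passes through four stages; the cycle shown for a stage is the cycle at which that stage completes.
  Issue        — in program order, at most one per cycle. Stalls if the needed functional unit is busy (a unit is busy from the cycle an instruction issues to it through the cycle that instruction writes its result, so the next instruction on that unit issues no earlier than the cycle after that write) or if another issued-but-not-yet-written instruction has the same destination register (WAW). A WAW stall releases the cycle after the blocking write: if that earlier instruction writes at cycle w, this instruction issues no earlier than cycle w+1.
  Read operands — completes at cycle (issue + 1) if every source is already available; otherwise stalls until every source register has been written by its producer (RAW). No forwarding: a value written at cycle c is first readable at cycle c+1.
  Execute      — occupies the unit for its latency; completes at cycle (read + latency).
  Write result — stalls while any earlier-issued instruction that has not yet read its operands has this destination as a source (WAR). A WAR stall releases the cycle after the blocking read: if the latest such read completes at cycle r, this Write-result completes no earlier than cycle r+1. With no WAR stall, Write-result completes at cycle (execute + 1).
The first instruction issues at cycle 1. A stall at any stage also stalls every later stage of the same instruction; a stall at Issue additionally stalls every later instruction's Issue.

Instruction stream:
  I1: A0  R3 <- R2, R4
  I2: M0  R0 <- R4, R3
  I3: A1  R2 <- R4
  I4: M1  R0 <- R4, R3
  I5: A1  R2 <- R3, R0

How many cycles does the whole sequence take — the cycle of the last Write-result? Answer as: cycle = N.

cycle = 23

t=1  I1 dispatched to A0
t=2  I1 operands ready | I2 dispatched to M0
t=3  I1 complete | I3 dispatched to A1
t=4  R3←I1 | I3 operands ready
t=5  I2 operands ready
t=6  I3 complete
t=7  R2←I3
t=10  I2 complete
t=11  R0←I2
t=12  I4 dispatched to M1
t=13  I4 operands ready | I5 dispatched to A1
t=18  I4 complete
t=19  R0←I4
t=20  I5 operands ready
t=22  I5 complete
t=23  R2←I5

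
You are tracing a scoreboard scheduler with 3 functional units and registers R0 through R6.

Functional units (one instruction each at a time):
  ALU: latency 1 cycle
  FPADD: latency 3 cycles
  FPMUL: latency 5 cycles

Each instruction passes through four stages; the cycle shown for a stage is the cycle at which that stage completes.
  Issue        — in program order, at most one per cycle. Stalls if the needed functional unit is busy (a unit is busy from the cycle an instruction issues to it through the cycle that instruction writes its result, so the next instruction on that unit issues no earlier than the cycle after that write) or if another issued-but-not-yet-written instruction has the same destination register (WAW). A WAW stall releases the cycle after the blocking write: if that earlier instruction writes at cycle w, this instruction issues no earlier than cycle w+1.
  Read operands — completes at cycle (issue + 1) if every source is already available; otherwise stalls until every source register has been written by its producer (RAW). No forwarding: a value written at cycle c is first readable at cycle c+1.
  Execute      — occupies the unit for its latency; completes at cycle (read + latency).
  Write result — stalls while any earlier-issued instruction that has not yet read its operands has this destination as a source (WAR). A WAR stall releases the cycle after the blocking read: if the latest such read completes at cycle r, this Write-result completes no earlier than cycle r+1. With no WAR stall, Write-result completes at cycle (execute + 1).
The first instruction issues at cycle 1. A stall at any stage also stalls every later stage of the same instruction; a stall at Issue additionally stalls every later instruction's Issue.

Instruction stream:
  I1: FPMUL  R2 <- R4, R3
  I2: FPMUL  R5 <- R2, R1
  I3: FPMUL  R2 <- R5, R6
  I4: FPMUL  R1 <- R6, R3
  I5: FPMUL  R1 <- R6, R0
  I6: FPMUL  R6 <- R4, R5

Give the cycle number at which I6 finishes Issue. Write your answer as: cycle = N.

I1 -> (1, 2, 7, 8)
I2 -> (9, 10, 15, 16)  // struct: FPMUL busy until I1 writes@8
I3 -> (17, 18, 23, 24)  // struct: FPMUL busy until I2 writes@16
I4 -> (25, 26, 31, 32)  // struct: FPMUL busy until I3 writes@24
I5 -> (33, 34, 39, 40)  // struct: FPMUL busy until I4 writes@32
I6 -> (41, 42, 47, 48)  // struct: FPMUL busy until I5 writes@40

cycle = 41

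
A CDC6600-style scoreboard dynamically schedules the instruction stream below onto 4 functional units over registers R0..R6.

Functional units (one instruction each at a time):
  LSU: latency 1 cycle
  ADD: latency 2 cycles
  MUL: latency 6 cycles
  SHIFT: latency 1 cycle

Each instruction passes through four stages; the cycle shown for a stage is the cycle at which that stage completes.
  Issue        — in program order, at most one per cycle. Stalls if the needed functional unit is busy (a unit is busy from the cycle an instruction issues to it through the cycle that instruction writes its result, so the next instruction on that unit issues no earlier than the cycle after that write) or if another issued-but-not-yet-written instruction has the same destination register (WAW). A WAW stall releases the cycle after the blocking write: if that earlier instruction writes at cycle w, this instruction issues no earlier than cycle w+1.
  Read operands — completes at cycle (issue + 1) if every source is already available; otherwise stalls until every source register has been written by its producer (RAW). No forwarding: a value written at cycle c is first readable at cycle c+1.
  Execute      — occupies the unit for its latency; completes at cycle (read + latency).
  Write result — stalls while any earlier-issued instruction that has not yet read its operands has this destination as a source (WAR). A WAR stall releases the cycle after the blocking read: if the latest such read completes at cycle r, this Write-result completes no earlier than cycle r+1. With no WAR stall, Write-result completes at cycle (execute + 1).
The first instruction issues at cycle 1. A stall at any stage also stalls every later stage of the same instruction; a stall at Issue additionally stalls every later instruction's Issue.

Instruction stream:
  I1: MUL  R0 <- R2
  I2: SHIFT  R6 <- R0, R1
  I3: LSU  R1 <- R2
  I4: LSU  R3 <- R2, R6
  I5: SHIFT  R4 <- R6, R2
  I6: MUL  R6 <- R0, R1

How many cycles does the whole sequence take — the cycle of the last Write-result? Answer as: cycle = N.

I1 -> (1, 2, 8, 9)
I2 -> (2, 10, 11, 12)  // RAW R0: wait I1 write@9
I3 -> (3, 4, 5, 11)  // WAR R1: wait I2 read@10
I4 -> (12, 13, 14, 15)  // struct: LSU busy until I3 writes@11
I5 -> (13, 14, 15, 16)
I6 -> (14, 15, 21, 22)

cycle = 22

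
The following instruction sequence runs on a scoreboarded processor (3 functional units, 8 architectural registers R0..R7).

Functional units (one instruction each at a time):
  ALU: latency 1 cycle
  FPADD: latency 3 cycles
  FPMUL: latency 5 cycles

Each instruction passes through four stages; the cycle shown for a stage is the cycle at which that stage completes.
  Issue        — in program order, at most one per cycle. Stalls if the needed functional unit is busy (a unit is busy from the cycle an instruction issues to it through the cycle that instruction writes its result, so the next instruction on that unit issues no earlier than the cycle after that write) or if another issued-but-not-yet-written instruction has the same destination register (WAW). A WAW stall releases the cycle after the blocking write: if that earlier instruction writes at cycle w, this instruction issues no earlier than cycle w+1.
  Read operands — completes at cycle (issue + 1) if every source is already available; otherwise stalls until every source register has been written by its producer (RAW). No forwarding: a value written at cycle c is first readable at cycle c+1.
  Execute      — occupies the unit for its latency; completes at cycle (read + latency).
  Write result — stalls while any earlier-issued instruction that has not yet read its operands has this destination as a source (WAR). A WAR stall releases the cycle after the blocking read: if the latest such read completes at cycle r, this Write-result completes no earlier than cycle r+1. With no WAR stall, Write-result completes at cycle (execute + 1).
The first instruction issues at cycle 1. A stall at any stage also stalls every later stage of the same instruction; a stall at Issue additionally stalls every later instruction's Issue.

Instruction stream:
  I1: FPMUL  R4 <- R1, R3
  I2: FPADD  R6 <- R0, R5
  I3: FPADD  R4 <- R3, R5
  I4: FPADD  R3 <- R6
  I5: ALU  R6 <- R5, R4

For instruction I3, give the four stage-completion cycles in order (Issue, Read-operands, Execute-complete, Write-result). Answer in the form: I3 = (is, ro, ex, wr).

I3 = (9, 10, 13, 14)

t=1  I1 dispatched to FPMUL
t=2  I1 operands ready, I2 dispatched to FPADD
t=3  I2 operands ready
t=6  I2 complete
t=7  I1 complete, R6←I2
t=8  R4←I1
t=9  I3 dispatched to FPADD
t=10  I3 operands ready
t=13  I3 complete
t=14  R4←I3
t=15  I4 dispatched to FPADD
t=16  I4 operands ready, I5 dispatched to ALU
t=17  I5 operands ready
t=18  I5 complete
t=19  I4 complete, R6←I5
t=20  R3←I4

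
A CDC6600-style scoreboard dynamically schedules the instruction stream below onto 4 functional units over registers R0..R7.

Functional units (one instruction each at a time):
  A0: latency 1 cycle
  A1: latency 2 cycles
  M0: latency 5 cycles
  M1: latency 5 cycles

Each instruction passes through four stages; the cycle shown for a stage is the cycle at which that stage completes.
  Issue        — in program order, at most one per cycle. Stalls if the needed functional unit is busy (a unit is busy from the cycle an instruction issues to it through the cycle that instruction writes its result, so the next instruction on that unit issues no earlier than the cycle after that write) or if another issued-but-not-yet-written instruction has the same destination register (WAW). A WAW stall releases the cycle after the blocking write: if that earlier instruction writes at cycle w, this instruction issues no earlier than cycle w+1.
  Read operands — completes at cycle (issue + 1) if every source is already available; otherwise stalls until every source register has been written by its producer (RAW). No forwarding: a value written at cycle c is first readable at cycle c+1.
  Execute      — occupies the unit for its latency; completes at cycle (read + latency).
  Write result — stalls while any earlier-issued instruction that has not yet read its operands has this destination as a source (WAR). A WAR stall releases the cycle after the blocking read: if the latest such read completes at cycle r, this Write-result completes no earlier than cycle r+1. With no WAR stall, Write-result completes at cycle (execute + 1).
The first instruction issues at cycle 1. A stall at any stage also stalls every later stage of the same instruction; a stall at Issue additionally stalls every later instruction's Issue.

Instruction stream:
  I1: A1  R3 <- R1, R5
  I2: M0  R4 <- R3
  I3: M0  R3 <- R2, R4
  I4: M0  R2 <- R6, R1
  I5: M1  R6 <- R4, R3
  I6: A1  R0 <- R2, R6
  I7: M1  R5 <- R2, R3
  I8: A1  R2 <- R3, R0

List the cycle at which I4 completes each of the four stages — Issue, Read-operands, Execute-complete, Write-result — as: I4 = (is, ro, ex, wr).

I4 = (21, 22, 27, 28)

c1: I1 issues→A1
c2: I1 reads | I2 issues→M0
c4: I1 exec-done
c5: I1 writes R3
c6: I2 reads
c11: I2 exec-done
c12: I2 writes R4
c13: I3 issues→M0
c14: I3 reads
c19: I3 exec-done
c20: I3 writes R3
c21: I4 issues→M0
c22: I4 reads | I5 issues→M1
c23: I5 reads | I6 issues→A1
c27: I4 exec-done
c28: I4 writes R2 | I5 exec-done
c29: I5 writes R6
c30: I6 reads | I7 issues→M1
c31: I7 reads
c32: I6 exec-done
c33: I6 writes R0
c34: I8 issues→A1
c35: I8 reads
c36: I7 exec-done
c37: I7 writes R5 | I8 exec-done
c38: I8 writes R2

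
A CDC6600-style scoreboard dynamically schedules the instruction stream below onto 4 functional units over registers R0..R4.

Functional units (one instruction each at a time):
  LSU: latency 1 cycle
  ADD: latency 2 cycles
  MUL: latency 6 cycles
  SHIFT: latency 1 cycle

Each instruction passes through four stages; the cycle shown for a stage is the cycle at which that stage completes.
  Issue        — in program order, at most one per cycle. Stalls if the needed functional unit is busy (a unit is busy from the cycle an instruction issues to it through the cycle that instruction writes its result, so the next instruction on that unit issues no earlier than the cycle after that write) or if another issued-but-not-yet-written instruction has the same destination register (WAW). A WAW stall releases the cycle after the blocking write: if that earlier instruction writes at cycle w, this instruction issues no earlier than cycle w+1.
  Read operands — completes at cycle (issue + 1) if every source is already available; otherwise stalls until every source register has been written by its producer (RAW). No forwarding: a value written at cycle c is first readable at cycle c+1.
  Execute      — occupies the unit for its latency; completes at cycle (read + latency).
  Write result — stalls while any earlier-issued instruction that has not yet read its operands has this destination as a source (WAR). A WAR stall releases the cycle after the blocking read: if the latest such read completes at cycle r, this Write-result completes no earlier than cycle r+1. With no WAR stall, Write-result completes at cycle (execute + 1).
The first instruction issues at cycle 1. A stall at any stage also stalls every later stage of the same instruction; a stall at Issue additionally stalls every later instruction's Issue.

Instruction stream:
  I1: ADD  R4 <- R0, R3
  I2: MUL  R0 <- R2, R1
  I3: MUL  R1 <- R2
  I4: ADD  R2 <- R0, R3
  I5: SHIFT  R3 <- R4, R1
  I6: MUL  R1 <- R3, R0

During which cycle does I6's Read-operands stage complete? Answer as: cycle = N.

cycle = 23

  I1 | 1 | 2 | 4 | 5
  I2 | 2 | 3 | 9 | 10
  I3 | 11 | 12 | 18 | 19   struct: MUL busy until I2 writes@10
  I4 | 12 | 13 | 15 | 16
  I5 | 13 | 20 | 21 | 22   RAW R1: wait I3 write@19
  I6 | 20 | 23 | 29 | 30   struct: MUL busy until I3 writes@19 · RAW R3: wait I5 write@22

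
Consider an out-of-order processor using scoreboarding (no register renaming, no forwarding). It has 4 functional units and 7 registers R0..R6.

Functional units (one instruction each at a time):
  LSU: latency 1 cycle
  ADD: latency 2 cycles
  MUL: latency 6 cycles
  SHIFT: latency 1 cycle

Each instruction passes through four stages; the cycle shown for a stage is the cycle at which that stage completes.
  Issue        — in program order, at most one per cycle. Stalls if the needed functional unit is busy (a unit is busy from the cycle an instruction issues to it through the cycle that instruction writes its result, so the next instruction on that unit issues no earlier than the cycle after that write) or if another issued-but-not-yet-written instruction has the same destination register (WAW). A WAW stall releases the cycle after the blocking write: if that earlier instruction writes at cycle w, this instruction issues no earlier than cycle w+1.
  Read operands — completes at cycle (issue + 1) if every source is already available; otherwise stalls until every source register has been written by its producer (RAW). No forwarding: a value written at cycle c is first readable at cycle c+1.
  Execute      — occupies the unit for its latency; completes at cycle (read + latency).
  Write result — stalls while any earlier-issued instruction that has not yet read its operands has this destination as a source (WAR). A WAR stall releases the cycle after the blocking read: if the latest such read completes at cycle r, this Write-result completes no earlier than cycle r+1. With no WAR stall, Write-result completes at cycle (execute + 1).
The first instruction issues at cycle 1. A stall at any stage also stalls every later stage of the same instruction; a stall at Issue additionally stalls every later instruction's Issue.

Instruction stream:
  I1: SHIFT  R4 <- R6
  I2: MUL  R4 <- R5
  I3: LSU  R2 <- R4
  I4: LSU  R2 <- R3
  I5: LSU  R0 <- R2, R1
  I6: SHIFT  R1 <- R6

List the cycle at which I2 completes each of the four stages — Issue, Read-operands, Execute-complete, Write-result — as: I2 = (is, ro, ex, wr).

I2 = (5, 6, 12, 13)

1) issue 1, read 2, done 3, write 4
2) issue 5, read 6, done 12, write 13  <WAW R4: wait I1 write@4>
3) issue 6, read 14, done 15, write 16  <RAW R4: wait I2 write@13>
4) issue 17, read 18, done 19, write 20  <struct: LSU busy until I3 writes@16>
5) issue 21, read 22, done 23, write 24  <struct: LSU busy until I4 writes@20>
6) issue 22, read 23, done 24, write 25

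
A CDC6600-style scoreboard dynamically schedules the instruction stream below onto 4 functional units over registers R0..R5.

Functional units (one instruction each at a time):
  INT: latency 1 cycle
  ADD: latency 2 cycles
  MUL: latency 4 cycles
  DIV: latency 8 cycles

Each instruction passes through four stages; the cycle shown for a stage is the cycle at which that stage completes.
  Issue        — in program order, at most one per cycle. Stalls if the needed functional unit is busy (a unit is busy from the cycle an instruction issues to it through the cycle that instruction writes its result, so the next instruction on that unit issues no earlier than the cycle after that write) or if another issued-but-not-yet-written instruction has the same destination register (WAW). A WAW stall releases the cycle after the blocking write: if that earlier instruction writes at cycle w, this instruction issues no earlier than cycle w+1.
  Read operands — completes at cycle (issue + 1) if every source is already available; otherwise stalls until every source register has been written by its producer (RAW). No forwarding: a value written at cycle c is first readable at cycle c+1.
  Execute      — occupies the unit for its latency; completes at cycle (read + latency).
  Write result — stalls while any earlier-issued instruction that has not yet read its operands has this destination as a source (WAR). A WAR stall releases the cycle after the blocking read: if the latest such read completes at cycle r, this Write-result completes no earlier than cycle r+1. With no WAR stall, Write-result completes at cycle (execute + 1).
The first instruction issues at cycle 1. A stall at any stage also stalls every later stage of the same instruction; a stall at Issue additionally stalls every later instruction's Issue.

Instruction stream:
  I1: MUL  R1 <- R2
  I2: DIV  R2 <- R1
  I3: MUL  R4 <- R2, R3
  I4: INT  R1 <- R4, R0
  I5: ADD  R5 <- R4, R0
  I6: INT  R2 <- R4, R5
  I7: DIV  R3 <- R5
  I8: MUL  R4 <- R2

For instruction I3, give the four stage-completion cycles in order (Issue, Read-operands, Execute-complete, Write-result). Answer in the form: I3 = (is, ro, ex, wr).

I3 = (8, 18, 22, 23)

c1: I1 dispatched to MUL
c2: I1 operands ready · I2 dispatched to DIV
c6: I1 complete
c7: R1←I1
c8: I2 operands ready · I3 dispatched to MUL
c9: I4 dispatched to INT
c10: I5 dispatched to ADD
c16: I2 complete
c17: R2←I2
c18: I3 operands ready
c22: I3 complete
c23: R4←I3
c24: I4 operands ready · I5 operands ready
c25: I4 complete
c26: R1←I4 · I5 complete
c27: R5←I5 · I6 dispatched to INT
c28: I6 operands ready · I7 dispatched to DIV
c29: I6 complete · I7 operands ready · I8 dispatched to MUL
c30: R2←I6
c31: I8 operands ready
c35: I8 complete
c36: R4←I8
c37: I7 complete
c38: R3←I7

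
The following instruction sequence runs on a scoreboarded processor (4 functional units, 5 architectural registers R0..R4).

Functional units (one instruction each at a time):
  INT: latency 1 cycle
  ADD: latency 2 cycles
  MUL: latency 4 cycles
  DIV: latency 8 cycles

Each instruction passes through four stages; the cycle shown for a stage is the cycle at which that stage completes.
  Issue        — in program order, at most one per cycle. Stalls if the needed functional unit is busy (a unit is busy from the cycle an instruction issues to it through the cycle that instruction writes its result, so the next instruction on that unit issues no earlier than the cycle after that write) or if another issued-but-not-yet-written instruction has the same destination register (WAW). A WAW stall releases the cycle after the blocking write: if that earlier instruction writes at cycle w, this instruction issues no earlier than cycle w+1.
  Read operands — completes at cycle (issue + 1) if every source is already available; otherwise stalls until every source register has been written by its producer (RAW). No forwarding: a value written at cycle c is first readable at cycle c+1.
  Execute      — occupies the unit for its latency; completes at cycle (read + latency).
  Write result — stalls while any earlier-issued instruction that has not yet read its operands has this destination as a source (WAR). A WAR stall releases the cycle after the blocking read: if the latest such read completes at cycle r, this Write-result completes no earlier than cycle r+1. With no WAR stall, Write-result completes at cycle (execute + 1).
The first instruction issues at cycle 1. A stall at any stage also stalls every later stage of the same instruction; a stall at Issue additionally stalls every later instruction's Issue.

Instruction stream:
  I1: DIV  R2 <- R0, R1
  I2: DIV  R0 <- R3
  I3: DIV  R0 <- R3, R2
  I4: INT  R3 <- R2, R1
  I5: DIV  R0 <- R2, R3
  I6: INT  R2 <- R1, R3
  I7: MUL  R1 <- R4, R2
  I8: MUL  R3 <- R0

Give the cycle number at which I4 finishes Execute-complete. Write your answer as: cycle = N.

cycle = 26

[1] I1 dispatched to DIV
[2] I1 operands ready
[10] I1 complete
[11] R2←I1
[12] I2 dispatched to DIV
[13] I2 operands ready
[21] I2 complete
[22] R0←I2
[23] I3 dispatched to DIV
[24] I3 operands ready | I4 dispatched to INT
[25] I4 operands ready
[26] I4 complete
[27] R3←I4
[32] I3 complete
[33] R0←I3
[34] I5 dispatched to DIV
[35] I5 operands ready | I6 dispatched to INT
[36] I6 operands ready | I7 dispatched to MUL
[37] I6 complete
[38] R2←I6
[39] I7 operands ready
[43] I5 complete | I7 complete
[44] R0←I5 | R1←I7
[45] I8 dispatched to MUL
[46] I8 operands ready
[50] I8 complete
[51] R3←I8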